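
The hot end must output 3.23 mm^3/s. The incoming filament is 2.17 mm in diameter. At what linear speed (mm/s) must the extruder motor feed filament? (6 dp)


A = pi*(2.17/2)^2 = 3.698361
v = 3.23 / 3.698361 = 0.87336 mm/s


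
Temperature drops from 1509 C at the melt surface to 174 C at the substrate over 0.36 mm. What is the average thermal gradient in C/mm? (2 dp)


G = (1509-174)/0.36 = 3708.33 C/mm


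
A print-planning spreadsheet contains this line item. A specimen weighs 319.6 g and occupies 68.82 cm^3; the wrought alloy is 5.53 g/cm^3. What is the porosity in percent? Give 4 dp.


rho_part = 319.6 / 68.82 = 4.64399884 g/cm^3
Porosity = (1 - 4.64399884/5.53)*100 = 16.0217 %


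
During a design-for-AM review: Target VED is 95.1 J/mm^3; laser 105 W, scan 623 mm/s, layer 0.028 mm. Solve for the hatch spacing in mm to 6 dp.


h = 105 / (95.1*623*0.028) = 0.063294 mm


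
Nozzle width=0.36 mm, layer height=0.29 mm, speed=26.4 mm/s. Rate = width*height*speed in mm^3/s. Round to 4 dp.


Rate = 0.36 * 0.29 * 26.4 = 2.7562 mm^3/s


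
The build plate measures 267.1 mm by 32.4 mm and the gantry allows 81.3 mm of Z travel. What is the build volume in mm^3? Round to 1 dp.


V = 267.1 * 32.4 * 81.3 = 703573.5 mm^3


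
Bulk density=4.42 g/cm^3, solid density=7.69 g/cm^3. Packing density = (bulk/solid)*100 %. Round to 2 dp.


Packing = (4.42/7.69)*100 = 57.48 %


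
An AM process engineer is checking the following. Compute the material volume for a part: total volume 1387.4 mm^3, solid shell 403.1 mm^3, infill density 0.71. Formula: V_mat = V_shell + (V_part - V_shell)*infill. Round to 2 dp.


V_infill = (1387.4 - 403.1) * 0.71 = 698.85
V_total = 403.1 + 698.85 = 1101.95 mm^3


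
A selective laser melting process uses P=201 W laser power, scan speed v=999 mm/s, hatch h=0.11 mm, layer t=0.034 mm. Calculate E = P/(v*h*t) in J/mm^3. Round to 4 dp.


E = 201 / (999*0.11*0.034) = 53.7971 J/mm^3


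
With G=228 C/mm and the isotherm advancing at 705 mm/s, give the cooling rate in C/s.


CR = 228 * 705 = 160740 C/s


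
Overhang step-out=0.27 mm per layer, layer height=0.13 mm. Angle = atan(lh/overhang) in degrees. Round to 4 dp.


angle = atan(0.13/0.27) = 25.71 degrees


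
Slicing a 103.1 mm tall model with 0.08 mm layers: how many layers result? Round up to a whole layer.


Layers = ceil(103.1/0.08) = 1289


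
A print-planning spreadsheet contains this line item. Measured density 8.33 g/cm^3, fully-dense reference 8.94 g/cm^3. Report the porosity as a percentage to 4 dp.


Porosity = (1-8.33/8.94)*100 = 6.8233 %


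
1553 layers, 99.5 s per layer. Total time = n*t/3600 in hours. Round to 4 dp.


t = 1553 * 99.5 / 3600 = 42.9232 hrs


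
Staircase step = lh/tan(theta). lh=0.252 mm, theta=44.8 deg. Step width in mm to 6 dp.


step = 0.252 / tan(44.8) = 0.253765 mm


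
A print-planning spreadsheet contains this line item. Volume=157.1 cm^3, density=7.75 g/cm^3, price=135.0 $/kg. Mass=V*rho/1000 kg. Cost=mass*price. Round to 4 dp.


Mass = 157.1*7.75/1000 = 1.217525 kg
Cost = 1.217525 * 135.0 = 164.3659 $


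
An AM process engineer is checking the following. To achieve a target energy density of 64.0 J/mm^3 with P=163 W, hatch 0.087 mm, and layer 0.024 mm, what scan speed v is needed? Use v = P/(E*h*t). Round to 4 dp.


v = 163 / (64.0*0.087*0.024) = 1219.7677 mm/s


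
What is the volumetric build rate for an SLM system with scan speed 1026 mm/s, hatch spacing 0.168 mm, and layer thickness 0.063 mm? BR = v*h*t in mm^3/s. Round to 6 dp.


Rate = 1026 * 0.168 * 0.063 = 10.859184 mm^3/s


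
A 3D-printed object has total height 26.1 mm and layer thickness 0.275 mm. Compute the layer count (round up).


Layers = ceil(26.1/0.275) = 95


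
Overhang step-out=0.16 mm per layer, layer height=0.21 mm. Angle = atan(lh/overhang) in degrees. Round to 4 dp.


angle = atan(0.21/0.16) = 52.6961 degrees


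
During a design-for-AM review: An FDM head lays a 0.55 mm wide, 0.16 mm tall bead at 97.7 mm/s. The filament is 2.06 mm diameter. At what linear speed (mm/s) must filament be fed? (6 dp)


Q = 0.55 * 0.16 * 97.7 = 8.5976 mm^3/s
A_fil = pi*(2.06/2)^2 = 3.33291565 mm^2
v_feed = 8.5976 / 3.33291565 = 2.579603 mm/s


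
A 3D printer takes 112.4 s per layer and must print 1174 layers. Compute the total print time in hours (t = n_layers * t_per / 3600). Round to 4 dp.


t = 1174 * 112.4 / 3600 = 36.6549 hrs


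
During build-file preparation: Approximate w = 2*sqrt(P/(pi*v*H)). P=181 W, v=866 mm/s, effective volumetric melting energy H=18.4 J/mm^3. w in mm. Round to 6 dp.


w = 2*sqrt(181/(pi*866*18.4)) = 0.120261 mm


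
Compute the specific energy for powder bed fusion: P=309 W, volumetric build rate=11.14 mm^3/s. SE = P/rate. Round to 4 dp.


SE = 309 / 11.14 = 27.7379 J/mm^3


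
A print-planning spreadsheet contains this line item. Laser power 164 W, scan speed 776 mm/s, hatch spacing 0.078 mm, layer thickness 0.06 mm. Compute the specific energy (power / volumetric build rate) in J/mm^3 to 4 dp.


Build rate = 776 * 0.078 * 0.06 = 3.63168 mm^3/s
SE = 164 / 3.63168 = 45.1582 J/mm^3


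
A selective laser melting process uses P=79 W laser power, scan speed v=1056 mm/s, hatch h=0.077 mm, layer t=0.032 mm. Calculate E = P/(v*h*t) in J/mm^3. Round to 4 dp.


E = 79 / (1056*0.077*0.032) = 30.3614 J/mm^3


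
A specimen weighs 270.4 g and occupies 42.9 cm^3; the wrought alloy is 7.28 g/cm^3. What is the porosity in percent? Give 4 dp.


rho_part = 270.4 / 42.9 = 6.3030303 g/cm^3
Porosity = (1 - 6.3030303/7.28)*100 = 13.4199 %


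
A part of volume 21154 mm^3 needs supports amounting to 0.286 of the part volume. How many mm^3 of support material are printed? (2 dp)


V_support = 21154 * 0.286 = 6050.04 mm^3


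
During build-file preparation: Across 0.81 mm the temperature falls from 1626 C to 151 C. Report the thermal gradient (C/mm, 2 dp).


G = (1626-151)/0.81 = 1820.99 C/mm


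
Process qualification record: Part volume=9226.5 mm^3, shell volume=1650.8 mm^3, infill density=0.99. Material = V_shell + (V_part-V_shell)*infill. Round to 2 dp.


V_infill = (9226.5 - 1650.8) * 0.99 = 7499.94
V_total = 1650.8 + 7499.94 = 9150.74 mm^3


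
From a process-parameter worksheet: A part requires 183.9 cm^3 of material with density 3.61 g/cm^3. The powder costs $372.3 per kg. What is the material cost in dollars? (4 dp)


Mass = 183.9*3.61/1000 = 0.663879 kg
Cost = 0.663879 * 372.3 = 247.1622 $


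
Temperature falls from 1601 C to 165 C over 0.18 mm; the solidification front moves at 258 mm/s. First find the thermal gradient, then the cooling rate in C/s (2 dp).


G = (1601-165)/0.18 = 7977.77777778 C/mm
CR = 7977.77777778 * 258 = 2058266.67 C/s


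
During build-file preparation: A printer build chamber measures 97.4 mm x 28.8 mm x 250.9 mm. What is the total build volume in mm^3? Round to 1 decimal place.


V = 97.4 * 28.8 * 250.9 = 703804.6 mm^3


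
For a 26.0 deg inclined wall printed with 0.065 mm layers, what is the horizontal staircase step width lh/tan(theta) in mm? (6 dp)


step = 0.065 / tan(26.0) = 0.13327 mm


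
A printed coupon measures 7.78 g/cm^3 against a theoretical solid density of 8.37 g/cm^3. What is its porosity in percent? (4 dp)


Porosity = (1-7.78/8.37)*100 = 7.049 %


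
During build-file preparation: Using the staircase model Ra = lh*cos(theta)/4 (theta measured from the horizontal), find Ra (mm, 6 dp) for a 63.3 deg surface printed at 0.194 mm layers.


Ra = 0.194 * cos(63.3) / 4 = 0.021792 mm


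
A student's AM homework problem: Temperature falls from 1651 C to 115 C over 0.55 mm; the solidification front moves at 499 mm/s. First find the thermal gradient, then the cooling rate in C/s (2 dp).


G = (1651-115)/0.55 = 2792.72727273 C/mm
CR = 2792.72727273 * 499 = 1393570.91 C/s


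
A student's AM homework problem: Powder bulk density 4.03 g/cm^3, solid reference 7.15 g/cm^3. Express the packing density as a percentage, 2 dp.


Packing = (4.03/7.15)*100 = 56.36 %


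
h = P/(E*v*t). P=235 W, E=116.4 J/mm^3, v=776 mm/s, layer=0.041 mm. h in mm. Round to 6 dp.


h = 235 / (116.4*776*0.041) = 0.063456 mm


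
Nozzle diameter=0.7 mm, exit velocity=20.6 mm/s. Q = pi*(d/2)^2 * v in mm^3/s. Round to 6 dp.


A = pi*(0.7/2)^2 = 0.3848451 mm^2
Q = 0.3848451 * 20.6 = 7.927809 mm^3/s


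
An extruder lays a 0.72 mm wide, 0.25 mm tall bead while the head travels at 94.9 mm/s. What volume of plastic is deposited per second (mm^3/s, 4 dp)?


Rate = 0.72 * 0.25 * 94.9 = 17.082 mm^3/s


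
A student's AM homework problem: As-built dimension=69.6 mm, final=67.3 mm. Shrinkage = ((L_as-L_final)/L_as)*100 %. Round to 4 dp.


Shrinkage = ((69.6-67.3)/69.6)*100 = 3.3046 %


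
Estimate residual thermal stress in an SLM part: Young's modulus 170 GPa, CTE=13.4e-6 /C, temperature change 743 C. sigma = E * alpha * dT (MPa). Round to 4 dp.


sigma = 170*1000 * 13.4e-6 * 743 = 1692.554 MPa


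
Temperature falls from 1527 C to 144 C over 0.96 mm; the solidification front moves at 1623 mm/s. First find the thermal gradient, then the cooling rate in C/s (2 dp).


G = (1527-144)/0.96 = 1440.625 C/mm
CR = 1440.625 * 1623 = 2338134.38 C/s


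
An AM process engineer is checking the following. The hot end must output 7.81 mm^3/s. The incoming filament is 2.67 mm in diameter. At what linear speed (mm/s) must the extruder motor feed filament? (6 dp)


A = pi*(2.67/2)^2 = 5.599025
v = 7.81 / 5.599025 = 1.394886 mm/s


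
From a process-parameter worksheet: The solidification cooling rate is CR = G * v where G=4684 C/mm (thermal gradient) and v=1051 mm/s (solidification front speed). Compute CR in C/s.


CR = 4684 * 1051 = 4922884 C/s


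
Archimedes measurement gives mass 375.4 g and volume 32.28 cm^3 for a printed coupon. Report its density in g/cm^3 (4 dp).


rho = 375.4 / 32.28 = 11.6295 g/cm^3


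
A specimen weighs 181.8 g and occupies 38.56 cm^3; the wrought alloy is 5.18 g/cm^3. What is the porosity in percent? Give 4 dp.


rho_part = 181.8 / 38.56 = 4.71473029 g/cm^3
Porosity = (1 - 4.71473029/5.18)*100 = 8.982 %


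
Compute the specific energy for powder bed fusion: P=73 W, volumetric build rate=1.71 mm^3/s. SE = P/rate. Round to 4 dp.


SE = 73 / 1.71 = 42.6901 J/mm^3


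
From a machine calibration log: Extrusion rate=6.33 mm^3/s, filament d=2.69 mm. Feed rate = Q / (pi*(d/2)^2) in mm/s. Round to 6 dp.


A = pi*(2.69/2)^2 = 5.68322
v = 6.33 / 5.68322 = 1.113805 mm/s


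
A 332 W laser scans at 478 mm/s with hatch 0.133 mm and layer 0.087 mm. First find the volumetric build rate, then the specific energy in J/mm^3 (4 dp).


Build rate = 478 * 0.133 * 0.087 = 5.530938 mm^3/s
SE = 332 / 5.530938 = 60.026 J/mm^3


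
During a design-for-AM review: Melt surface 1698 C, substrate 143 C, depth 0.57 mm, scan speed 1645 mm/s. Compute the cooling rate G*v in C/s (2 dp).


G = (1698-143)/0.57 = 2728.07017544 C/mm
CR = 2728.07017544 * 1645 = 4487675.44 C/s


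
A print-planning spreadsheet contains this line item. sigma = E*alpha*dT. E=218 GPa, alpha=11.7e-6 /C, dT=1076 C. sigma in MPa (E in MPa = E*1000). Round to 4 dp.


sigma = 218*1000 * 11.7e-6 * 1076 = 2744.4456 MPa


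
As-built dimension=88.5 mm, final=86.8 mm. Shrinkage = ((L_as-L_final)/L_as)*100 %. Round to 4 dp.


Shrinkage = ((88.5-86.8)/88.5)*100 = 1.9209 %


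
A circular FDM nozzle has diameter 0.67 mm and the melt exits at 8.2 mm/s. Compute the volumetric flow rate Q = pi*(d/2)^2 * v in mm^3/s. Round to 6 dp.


A = pi*(0.67/2)^2 = 0.35256524 mm^2
Q = 0.35256524 * 8.2 = 2.891035 mm^3/s


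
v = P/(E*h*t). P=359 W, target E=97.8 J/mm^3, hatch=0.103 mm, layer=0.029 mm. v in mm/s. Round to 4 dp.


v = 359 / (97.8*0.103*0.029) = 1228.9108 mm/s


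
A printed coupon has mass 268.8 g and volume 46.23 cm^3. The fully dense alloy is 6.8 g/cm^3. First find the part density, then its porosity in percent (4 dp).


rho_part = 268.8 / 46.23 = 5.81440623 g/cm^3
Porosity = (1 - 5.81440623/6.8)*100 = 14.494 %


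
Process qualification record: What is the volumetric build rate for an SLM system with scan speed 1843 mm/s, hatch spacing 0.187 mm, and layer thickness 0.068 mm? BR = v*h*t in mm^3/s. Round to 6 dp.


Rate = 1843 * 0.187 * 0.068 = 23.435588 mm^3/s


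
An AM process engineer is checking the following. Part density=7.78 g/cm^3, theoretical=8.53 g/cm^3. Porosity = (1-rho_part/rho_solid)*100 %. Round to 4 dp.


Porosity = (1-7.78/8.53)*100 = 8.7925 %


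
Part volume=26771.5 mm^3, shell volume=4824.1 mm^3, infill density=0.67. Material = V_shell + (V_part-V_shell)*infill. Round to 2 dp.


V_infill = (26771.5 - 4824.1) * 0.67 = 14704.76
V_total = 4824.1 + 14704.76 = 19528.86 mm^3


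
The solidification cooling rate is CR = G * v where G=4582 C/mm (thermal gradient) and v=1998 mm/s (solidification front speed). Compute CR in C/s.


CR = 4582 * 1998 = 9154836 C/s


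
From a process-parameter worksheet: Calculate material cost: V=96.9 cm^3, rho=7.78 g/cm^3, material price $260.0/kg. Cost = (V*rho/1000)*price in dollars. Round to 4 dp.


Mass = 96.9*7.78/1000 = 0.753882 kg
Cost = 0.753882 * 260.0 = 196.0093 $


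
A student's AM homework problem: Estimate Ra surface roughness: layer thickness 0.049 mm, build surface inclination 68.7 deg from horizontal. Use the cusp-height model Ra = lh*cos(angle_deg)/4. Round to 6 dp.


Ra = 0.049 * cos(68.7) / 4 = 0.00445 mm


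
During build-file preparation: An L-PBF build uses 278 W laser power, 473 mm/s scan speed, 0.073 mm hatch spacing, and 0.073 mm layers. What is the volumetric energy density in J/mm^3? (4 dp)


E = 278 / (473*0.073*0.073) = 110.2905 J/mm^3


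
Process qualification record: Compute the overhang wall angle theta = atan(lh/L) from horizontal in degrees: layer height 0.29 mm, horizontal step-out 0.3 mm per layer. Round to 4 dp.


angle = atan(0.29/0.3) = 44.029 degrees


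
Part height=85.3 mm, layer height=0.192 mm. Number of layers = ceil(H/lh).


Layers = ceil(85.3/0.192) = 445


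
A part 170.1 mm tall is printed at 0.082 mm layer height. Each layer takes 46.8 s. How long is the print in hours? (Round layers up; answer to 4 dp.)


Layers = ceil(170.1/0.082) = 2075
t = 2075 * 46.8 / 3600 = 26.975 hrs


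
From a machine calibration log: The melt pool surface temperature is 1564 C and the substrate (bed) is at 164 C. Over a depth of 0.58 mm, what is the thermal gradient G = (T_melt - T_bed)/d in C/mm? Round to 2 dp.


G = (1564-164)/0.58 = 2413.79 C/mm


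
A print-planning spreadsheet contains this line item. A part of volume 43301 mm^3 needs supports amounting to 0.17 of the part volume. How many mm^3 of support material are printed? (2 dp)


V_support = 43301 * 0.17 = 7361.17 mm^3


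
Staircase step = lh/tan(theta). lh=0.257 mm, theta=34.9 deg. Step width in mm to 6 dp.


step = 0.257 / tan(34.9) = 0.368401 mm


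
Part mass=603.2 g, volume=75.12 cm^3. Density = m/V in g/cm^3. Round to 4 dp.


rho = 603.2 / 75.12 = 8.0298 g/cm^3


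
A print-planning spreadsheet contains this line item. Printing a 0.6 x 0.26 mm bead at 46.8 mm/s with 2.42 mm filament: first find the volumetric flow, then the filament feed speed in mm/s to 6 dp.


Q = 0.6 * 0.26 * 46.8 = 7.3008 mm^3/s
A_fil = pi*(2.42/2)^2 = 4.5996058 mm^2
v_feed = 7.3008 / 4.5996058 = 1.587266 mm/s


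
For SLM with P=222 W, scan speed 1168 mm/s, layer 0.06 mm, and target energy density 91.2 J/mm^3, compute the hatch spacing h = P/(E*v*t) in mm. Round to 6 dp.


h = 222 / (91.2*1168*0.06) = 0.034735 mm


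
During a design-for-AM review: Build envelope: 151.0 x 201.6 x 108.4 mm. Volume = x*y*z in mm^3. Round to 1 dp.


V = 151.0 * 201.6 * 108.4 = 3299869.4 mm^3


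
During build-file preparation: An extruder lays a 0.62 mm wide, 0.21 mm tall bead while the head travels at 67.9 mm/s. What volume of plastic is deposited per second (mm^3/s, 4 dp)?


Rate = 0.62 * 0.21 * 67.9 = 8.8406 mm^3/s


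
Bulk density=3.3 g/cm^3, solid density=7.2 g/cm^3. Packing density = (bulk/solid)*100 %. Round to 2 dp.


Packing = (3.3/7.2)*100 = 45.83 %


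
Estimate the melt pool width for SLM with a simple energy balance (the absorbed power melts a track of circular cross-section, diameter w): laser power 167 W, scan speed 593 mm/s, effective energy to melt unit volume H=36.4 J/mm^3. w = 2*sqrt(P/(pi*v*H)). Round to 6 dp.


w = 2*sqrt(167/(pi*593*36.4)) = 0.099251 mm


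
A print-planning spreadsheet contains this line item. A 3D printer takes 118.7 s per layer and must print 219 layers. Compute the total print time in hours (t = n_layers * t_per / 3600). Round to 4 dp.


t = 219 * 118.7 / 3600 = 7.2209 hrs


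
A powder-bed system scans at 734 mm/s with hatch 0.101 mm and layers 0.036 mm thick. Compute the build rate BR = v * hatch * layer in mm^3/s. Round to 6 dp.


Rate = 734 * 0.101 * 0.036 = 2.668824 mm^3/s


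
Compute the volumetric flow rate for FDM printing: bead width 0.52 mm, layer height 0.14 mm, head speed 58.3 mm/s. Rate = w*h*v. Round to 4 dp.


Rate = 0.52 * 0.14 * 58.3 = 4.2442 mm^3/s


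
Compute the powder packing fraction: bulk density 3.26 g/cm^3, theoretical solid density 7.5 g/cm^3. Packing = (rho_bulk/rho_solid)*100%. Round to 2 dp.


Packing = (3.26/7.5)*100 = 43.47 %


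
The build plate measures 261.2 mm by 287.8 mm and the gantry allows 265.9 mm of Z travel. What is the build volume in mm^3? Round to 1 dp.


V = 261.2 * 287.8 * 265.9 = 19988596.4 mm^3


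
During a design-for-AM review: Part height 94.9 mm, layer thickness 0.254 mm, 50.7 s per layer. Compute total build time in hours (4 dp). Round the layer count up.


Layers = ceil(94.9/0.254) = 374
t = 374 * 50.7 / 3600 = 5.2672 hrs


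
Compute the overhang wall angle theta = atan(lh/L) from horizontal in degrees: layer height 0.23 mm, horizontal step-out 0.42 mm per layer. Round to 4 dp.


angle = atan(0.23/0.42) = 28.706 degrees


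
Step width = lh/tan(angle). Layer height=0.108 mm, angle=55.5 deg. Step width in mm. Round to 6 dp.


step = 0.108 / tan(55.5) = 0.074226 mm


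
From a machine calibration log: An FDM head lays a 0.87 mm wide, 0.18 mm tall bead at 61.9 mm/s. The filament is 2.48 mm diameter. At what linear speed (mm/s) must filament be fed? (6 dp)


Q = 0.87 * 0.18 * 61.9 = 9.69354 mm^3/s
A_fil = pi*(2.48/2)^2 = 4.83051286 mm^2
v_feed = 9.69354 / 4.83051286 = 2.006731 mm/s


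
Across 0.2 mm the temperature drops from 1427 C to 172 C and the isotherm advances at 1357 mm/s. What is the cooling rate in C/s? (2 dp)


G = (1427-172)/0.2 = 6275.0 C/mm
CR = 6275.0 * 1357 = 8515175.0 C/s


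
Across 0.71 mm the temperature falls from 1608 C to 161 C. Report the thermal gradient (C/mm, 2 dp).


G = (1608-161)/0.71 = 2038.03 C/mm


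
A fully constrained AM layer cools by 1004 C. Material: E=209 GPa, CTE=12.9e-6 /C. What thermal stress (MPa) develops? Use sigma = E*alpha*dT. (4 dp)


sigma = 209*1000 * 12.9e-6 * 1004 = 2706.8844 MPa


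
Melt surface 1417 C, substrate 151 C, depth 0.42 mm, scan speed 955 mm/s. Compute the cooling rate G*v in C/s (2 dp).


G = (1417-151)/0.42 = 3014.28571429 C/mm
CR = 3014.28571429 * 955 = 2878642.86 C/s


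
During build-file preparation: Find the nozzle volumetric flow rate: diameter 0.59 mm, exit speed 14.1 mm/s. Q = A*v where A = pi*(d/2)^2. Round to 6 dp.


A = pi*(0.59/2)^2 = 0.2733971 mm^2
Q = 0.2733971 * 14.1 = 3.854899 mm^3/s


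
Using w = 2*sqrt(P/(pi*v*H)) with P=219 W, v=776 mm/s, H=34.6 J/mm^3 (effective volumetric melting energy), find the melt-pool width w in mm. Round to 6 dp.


w = 2*sqrt(219/(pi*776*34.6)) = 0.101908 mm


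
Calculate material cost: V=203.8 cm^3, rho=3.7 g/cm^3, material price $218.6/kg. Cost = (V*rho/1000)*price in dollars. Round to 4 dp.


Mass = 203.8*3.7/1000 = 0.75406 kg
Cost = 0.75406 * 218.6 = 164.8375 $


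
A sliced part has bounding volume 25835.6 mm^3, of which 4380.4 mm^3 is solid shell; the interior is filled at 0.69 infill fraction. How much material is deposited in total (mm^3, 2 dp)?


V_infill = (25835.6 - 4380.4) * 0.69 = 14804.09
V_total = 4380.4 + 14804.09 = 19184.49 mm^3


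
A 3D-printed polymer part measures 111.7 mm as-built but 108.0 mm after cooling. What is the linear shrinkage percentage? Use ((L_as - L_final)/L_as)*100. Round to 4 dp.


Shrinkage = ((111.7-108.0)/111.7)*100 = 3.3124 %


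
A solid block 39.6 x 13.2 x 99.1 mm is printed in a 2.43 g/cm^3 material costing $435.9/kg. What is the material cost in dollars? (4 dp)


V = 39.6 * 13.2 * 99.1 = 51801.552 mm^3 = 51.801552 cm^3
Mass = 51.801552 * 2.43 / 1000 = 0.12587777 kg
Cost = 0.12587777 * 435.9 = 54.8701 $


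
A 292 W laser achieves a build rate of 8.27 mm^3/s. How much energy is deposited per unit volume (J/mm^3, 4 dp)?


SE = 292 / 8.27 = 35.3083 J/mm^3


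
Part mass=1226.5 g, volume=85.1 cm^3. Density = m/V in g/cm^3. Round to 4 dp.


rho = 1226.5 / 85.1 = 14.4125 g/cm^3


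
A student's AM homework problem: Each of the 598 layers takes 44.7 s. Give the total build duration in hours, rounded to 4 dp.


t = 598 * 44.7 / 3600 = 7.4252 hrs


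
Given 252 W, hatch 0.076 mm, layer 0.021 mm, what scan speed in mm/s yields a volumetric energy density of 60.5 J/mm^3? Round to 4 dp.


v = 252 / (60.5*0.076*0.021) = 2609.8304 mm/s


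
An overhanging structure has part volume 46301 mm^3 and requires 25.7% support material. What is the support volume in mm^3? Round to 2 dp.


V_support = 46301 * 0.257 = 11899.36 mm^3


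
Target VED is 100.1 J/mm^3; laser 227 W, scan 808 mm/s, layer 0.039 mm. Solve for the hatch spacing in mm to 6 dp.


h = 227 / (100.1*808*0.039) = 0.071964 mm


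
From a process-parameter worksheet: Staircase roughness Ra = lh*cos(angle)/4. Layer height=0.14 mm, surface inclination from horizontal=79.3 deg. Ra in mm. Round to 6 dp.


Ra = 0.14 * cos(79.3) / 4 = 0.006498 mm


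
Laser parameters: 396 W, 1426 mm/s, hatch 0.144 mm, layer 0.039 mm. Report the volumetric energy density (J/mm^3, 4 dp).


E = 396 / (1426*0.144*0.039) = 49.448 J/mm^3


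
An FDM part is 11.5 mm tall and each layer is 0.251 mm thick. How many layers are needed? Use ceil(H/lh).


Layers = ceil(11.5/0.251) = 46


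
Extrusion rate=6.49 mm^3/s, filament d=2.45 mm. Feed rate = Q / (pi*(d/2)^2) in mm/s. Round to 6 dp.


A = pi*(2.45/2)^2 = 4.714352
v = 6.49 / 4.714352 = 1.376647 mm/s


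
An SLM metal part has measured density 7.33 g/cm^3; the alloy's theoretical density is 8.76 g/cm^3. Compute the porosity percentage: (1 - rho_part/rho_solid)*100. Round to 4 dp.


Porosity = (1-7.33/8.76)*100 = 16.3242 %


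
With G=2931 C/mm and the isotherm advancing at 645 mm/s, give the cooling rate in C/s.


CR = 2931 * 645 = 1890495 C/s


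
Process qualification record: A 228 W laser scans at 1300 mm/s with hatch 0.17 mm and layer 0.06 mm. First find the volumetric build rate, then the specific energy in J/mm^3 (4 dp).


Build rate = 1300 * 0.17 * 0.06 = 13.26 mm^3/s
SE = 228 / 13.26 = 17.1946 J/mm^3


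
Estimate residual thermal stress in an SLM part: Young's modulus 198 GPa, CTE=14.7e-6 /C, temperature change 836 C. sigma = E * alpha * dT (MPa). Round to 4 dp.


sigma = 198*1000 * 14.7e-6 * 836 = 2433.2616 MPa


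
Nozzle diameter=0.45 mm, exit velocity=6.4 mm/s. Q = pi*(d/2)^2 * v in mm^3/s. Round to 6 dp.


A = pi*(0.45/2)^2 = 0.15904313 mm^2
Q = 0.15904313 * 6.4 = 1.017876 mm^3/s


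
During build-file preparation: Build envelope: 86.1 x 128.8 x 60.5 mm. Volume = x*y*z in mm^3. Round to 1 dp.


V = 86.1 * 128.8 * 60.5 = 670925.6 mm^3


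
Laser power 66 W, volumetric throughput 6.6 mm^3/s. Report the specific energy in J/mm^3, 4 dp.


SE = 66 / 6.6 = 10.0 J/mm^3


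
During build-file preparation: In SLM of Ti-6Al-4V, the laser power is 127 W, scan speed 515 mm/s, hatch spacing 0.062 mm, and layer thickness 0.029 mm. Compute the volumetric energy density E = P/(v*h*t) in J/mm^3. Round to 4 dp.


E = 127 / (515*0.062*0.029) = 137.1535 J/mm^3


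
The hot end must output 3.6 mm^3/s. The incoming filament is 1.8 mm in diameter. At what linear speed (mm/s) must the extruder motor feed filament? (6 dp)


A = pi*(1.8/2)^2 = 2.54469
v = 3.6 / 2.54469 = 1.414711 mm/s


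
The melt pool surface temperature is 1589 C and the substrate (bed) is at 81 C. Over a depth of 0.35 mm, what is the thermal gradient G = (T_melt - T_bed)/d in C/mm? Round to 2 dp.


G = (1589-81)/0.35 = 4308.57 C/mm


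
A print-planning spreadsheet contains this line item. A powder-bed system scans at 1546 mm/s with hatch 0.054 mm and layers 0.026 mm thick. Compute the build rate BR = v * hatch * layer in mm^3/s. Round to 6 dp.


Rate = 1546 * 0.054 * 0.026 = 2.170584 mm^3/s


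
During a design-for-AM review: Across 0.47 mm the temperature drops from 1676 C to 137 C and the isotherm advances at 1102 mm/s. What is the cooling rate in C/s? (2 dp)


G = (1676-137)/0.47 = 3274.46808511 C/mm
CR = 3274.46808511 * 1102 = 3608463.83 C/s


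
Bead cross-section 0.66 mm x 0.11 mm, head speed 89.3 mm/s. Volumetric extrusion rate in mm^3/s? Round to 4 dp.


Rate = 0.66 * 0.11 * 89.3 = 6.4832 mm^3/s


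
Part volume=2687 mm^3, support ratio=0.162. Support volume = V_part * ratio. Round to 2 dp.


V_support = 2687 * 0.162 = 435.29 mm^3


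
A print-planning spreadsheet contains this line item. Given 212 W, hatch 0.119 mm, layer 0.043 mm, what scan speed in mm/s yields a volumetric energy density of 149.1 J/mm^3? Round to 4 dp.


v = 212 / (149.1*0.119*0.043) = 277.8707 mm/s


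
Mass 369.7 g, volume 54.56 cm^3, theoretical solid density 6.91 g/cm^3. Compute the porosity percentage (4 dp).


rho_part = 369.7 / 54.56 = 6.77602639 g/cm^3
Porosity = (1 - 6.77602639/6.91)*100 = 1.9388 %


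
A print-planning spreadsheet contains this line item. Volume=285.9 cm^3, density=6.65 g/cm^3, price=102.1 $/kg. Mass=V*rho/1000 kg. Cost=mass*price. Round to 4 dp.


Mass = 285.9*6.65/1000 = 1.901235 kg
Cost = 1.901235 * 102.1 = 194.1161 $


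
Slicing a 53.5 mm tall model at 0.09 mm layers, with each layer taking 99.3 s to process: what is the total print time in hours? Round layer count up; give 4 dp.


Layers = ceil(53.5/0.09) = 595
t = 595 * 99.3 / 3600 = 16.4121 hrs


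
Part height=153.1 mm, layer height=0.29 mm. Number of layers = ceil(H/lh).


Layers = ceil(153.1/0.29) = 528


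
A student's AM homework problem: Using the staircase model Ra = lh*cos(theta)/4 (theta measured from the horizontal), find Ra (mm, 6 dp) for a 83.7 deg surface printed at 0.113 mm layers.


Ra = 0.113 * cos(83.7) / 4 = 0.0031 mm


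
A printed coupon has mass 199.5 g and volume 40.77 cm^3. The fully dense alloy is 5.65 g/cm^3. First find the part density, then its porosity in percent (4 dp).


rho_part = 199.5 / 40.77 = 4.8933039 g/cm^3
Porosity = (1 - 4.8933039/5.65)*100 = 13.3929 %


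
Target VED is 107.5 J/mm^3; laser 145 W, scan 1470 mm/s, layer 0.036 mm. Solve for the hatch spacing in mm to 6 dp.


h = 145 / (107.5*1470*0.036) = 0.025488 mm


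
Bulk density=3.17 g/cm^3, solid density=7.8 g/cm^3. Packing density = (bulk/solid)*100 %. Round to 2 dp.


Packing = (3.17/7.8)*100 = 40.64 %


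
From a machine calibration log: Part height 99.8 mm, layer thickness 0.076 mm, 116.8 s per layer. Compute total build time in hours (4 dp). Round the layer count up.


Layers = ceil(99.8/0.076) = 1314
t = 1314 * 116.8 / 3600 = 42.632 hrs


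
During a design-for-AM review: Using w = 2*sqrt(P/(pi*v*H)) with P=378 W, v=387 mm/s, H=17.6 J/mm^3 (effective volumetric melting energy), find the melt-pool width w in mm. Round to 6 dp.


w = 2*sqrt(378/(pi*387*17.6)) = 0.265821 mm


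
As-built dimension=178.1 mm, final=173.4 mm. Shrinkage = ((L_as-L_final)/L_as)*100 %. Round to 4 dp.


Shrinkage = ((178.1-173.4)/178.1)*100 = 2.639 %


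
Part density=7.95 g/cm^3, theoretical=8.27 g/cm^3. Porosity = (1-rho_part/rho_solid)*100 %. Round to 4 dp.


Porosity = (1-7.95/8.27)*100 = 3.8694 %


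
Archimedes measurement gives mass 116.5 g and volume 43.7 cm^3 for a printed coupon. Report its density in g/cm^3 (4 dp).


rho = 116.5 / 43.7 = 2.6659 g/cm^3


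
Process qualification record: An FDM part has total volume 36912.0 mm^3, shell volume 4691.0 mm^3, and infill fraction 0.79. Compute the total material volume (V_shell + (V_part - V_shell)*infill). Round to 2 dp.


V_infill = (36912.0 - 4691.0) * 0.79 = 25454.59
V_total = 4691.0 + 25454.59 = 30145.59 mm^3


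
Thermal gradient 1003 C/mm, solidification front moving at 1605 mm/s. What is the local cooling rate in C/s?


CR = 1003 * 1605 = 1609815 C/s


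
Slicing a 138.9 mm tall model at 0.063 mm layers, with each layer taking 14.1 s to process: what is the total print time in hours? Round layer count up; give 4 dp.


Layers = ceil(138.9/0.063) = 2205
t = 2205 * 14.1 / 3600 = 8.6363 hrs


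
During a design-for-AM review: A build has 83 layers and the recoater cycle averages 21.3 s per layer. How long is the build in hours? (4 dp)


t = 83 * 21.3 / 3600 = 0.4911 hrs


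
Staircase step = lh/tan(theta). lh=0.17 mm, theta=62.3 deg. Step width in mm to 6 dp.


step = 0.17 / tan(62.3) = 0.089252 mm


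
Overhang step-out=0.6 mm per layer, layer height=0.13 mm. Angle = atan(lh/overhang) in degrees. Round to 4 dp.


angle = atan(0.13/0.6) = 12.2251 degrees


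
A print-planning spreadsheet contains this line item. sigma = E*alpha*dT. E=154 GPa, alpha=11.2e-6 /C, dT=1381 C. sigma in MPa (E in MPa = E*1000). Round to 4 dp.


sigma = 154*1000 * 11.2e-6 * 1381 = 2381.9488 MPa


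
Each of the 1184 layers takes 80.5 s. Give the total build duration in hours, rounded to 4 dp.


t = 1184 * 80.5 / 3600 = 26.4756 hrs


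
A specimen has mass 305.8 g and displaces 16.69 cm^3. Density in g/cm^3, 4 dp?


rho = 305.8 / 16.69 = 18.3223 g/cm^3


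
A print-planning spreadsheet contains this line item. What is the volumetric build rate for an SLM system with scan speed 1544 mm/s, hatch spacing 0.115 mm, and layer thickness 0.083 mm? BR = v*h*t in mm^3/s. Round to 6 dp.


Rate = 1544 * 0.115 * 0.083 = 14.73748 mm^3/s


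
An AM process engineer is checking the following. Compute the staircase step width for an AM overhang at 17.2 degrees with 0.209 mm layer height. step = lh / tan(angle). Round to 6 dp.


step = 0.209 / tan(17.2) = 0.67517 mm


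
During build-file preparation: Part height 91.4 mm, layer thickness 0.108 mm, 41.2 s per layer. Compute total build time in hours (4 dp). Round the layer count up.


Layers = ceil(91.4/0.108) = 847
t = 847 * 41.2 / 3600 = 9.6934 hrs


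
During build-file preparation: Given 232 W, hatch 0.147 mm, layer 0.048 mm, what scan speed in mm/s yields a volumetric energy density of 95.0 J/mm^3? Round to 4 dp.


v = 232 / (95.0*0.147*0.048) = 346.1034 mm/s


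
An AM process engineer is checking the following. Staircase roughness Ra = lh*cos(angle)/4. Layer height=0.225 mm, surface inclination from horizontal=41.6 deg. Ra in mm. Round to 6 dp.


Ra = 0.225 * cos(41.6) / 4 = 0.042064 mm


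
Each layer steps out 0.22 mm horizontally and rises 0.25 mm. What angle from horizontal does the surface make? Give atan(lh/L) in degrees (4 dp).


angle = atan(0.25/0.22) = 48.6522 degrees


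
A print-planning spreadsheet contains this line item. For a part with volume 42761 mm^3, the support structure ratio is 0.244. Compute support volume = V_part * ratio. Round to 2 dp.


V_support = 42761 * 0.244 = 10433.68 mm^3


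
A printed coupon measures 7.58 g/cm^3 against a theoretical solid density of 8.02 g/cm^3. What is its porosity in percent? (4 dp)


Porosity = (1-7.58/8.02)*100 = 5.4863 %


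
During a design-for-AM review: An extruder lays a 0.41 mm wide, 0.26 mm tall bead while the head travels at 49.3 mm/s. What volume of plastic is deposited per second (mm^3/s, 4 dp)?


Rate = 0.41 * 0.26 * 49.3 = 5.2554 mm^3/s


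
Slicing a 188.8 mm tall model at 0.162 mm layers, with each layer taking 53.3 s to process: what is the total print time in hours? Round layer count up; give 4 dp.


Layers = ceil(188.8/0.162) = 1166
t = 1166 * 53.3 / 3600 = 17.2633 hrs


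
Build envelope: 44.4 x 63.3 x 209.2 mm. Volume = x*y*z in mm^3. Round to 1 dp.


V = 44.4 * 63.3 * 209.2 = 587960.8 mm^3


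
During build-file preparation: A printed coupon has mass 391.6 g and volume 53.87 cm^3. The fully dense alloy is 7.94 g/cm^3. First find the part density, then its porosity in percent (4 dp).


rho_part = 391.6 / 53.87 = 7.26935214 g/cm^3
Porosity = (1 - 7.26935214/7.94)*100 = 8.4464 %


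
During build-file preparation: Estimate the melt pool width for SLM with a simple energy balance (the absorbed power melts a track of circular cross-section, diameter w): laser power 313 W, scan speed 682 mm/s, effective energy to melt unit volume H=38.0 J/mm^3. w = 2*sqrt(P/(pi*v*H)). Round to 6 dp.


w = 2*sqrt(313/(pi*682*38.0)) = 0.124006 mm


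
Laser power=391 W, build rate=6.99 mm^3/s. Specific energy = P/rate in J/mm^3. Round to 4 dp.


SE = 391 / 6.99 = 55.9371 J/mm^3


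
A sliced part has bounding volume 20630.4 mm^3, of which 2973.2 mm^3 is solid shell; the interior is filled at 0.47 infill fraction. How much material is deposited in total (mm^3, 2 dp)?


V_infill = (20630.4 - 2973.2) * 0.47 = 8298.88
V_total = 2973.2 + 8298.88 = 11272.08 mm^3


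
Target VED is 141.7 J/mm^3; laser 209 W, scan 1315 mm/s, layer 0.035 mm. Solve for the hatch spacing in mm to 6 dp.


h = 209 / (141.7*1315*0.035) = 0.032047 mm


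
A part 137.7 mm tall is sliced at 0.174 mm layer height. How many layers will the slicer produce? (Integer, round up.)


Layers = ceil(137.7/0.174) = 792


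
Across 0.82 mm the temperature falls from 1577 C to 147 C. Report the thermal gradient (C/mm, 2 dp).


G = (1577-147)/0.82 = 1743.9 C/mm


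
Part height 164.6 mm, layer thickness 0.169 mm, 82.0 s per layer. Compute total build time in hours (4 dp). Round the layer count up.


Layers = ceil(164.6/0.169) = 974
t = 974 * 82.0 / 3600 = 22.1856 hrs


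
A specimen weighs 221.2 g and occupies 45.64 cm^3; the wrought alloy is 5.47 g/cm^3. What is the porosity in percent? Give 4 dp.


rho_part = 221.2 / 45.64 = 4.84662577 g/cm^3
Porosity = (1 - 4.84662577/5.47)*100 = 11.3962 %


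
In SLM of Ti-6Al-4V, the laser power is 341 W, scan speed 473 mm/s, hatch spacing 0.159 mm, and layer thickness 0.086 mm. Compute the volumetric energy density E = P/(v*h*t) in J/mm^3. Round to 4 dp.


E = 341 / (473*0.159*0.086) = 52.7227 J/mm^3


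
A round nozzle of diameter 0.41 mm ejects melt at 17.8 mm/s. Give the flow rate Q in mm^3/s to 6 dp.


A = pi*(0.41/2)^2 = 0.13202543 mm^2
Q = 0.13202543 * 17.8 = 2.350053 mm^3/s


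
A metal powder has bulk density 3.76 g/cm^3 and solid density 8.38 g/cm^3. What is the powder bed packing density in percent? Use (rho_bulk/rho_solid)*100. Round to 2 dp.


Packing = (3.76/8.38)*100 = 44.87 %


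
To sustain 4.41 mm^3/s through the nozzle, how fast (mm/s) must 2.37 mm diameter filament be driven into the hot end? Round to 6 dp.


A = pi*(2.37/2)^2 = 4.411503
v = 4.41 / 4.411503 = 0.999659 mm/s


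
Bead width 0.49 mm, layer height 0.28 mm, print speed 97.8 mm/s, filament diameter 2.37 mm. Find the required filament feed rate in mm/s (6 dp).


Q = 0.49 * 0.28 * 97.8 = 13.41816 mm^3/s
A_fil = pi*(2.37/2)^2 = 4.41150294 mm^2
v_feed = 13.41816 / 4.41150294 = 3.04163 mm/s


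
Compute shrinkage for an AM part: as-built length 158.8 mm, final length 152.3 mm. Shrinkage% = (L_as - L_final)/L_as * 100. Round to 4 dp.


Shrinkage = ((158.8-152.3)/158.8)*100 = 4.0932 %


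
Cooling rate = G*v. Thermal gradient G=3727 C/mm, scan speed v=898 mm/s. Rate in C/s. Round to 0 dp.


CR = 3727 * 898 = 3346846 C/s


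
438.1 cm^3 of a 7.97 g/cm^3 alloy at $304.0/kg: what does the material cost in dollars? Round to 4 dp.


Mass = 438.1*7.97/1000 = 3.491657 kg
Cost = 3.491657 * 304.0 = 1061.4637 $


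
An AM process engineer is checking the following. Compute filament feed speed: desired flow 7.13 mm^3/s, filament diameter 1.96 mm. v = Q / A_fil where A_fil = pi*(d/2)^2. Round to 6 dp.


A = pi*(1.96/2)^2 = 3.017186
v = 7.13 / 3.017186 = 2.363129 mm/s


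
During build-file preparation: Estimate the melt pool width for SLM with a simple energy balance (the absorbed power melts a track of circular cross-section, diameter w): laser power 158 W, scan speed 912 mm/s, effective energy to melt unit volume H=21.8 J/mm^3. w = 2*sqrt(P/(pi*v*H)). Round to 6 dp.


w = 2*sqrt(158/(pi*912*21.8)) = 0.100591 mm


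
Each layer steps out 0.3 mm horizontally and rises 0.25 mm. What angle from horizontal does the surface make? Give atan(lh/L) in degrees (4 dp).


angle = atan(0.25/0.3) = 39.8056 degrees


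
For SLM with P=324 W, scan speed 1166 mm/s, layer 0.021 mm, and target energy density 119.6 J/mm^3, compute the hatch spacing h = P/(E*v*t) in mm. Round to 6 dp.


h = 324 / (119.6*1166*0.021) = 0.110636 mm


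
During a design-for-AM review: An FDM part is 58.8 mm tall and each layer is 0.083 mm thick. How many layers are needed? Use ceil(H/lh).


Layers = ceil(58.8/0.083) = 709


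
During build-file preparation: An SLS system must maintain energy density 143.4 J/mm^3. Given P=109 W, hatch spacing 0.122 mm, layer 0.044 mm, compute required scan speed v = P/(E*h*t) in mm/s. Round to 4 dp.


v = 109 / (143.4*0.122*0.044) = 141.6005 mm/s


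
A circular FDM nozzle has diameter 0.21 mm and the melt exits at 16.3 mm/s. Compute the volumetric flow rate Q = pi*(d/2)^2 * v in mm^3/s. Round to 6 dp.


A = pi*(0.21/2)^2 = 0.03463606 mm^2
Q = 0.03463606 * 16.3 = 0.564568 mm^3/s


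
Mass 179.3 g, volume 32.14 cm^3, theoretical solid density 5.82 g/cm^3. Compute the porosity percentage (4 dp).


rho_part = 179.3 / 32.14 = 5.57871811 g/cm^3
Porosity = (1 - 5.57871811/5.82)*100 = 4.1457 %


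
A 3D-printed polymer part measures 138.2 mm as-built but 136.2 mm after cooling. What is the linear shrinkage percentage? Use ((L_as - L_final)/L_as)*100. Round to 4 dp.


Shrinkage = ((138.2-136.2)/138.2)*100 = 1.4472 %


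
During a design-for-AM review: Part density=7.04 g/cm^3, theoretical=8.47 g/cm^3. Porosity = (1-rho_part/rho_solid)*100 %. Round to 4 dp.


Porosity = (1-7.04/8.47)*100 = 16.8831 %


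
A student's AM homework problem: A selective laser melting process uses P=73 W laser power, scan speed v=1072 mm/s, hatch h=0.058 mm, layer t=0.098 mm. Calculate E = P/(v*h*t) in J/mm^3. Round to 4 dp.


E = 73 / (1072*0.058*0.098) = 11.9805 J/mm^3


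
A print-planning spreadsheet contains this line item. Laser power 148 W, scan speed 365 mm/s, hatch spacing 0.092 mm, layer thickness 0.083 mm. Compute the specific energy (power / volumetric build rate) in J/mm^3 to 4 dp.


Build rate = 365 * 0.092 * 0.083 = 2.78714 mm^3/s
SE = 148 / 2.78714 = 53.101 J/mm^3


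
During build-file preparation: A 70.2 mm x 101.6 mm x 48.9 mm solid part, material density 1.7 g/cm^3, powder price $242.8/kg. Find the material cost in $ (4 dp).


V = 70.2 * 101.6 * 48.9 = 348770.448 mm^3 = 348.770448 cm^3
Mass = 348.770448 * 1.7 / 1000 = 0.59290976 kg
Cost = 0.59290976 * 242.8 = 143.9585 $
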